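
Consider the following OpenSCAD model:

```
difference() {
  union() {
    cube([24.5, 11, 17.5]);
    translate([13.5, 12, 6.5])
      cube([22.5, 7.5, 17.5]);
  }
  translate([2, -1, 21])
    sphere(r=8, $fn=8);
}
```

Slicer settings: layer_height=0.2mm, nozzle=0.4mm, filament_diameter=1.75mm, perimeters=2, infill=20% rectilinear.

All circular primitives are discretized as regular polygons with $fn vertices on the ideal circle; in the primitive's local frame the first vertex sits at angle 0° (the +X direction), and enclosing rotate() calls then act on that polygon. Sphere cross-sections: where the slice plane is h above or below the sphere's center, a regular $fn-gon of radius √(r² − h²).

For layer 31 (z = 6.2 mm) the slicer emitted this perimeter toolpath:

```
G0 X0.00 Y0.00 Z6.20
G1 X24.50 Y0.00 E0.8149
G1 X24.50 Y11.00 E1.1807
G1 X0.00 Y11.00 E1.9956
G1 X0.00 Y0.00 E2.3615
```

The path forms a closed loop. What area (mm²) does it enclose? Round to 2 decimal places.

269.50 mm²

Apply the shoelace formula to the sequence of (X, Y) vertices; enclosed area = 269.50 mm².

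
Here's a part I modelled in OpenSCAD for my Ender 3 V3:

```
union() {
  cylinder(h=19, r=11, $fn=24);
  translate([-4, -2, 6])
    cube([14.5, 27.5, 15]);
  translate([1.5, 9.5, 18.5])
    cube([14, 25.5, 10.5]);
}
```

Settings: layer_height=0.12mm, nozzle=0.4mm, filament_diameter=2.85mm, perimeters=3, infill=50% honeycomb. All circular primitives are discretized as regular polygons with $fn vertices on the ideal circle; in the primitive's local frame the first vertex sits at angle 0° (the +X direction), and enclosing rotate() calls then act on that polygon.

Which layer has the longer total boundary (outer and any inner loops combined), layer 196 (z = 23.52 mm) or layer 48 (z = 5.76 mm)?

Layer 196 (z = 23.52): the cylinder is not intersected at this z (z outside [0, 19]); the cube at (-4, -2) does not reach this height (z outside [6, 21]); the cube at (1.5, 9.5) is present — its section is the full 14×25.5 rectangle (perimeter 79.00 mm); Taking the union: only the 14×25.5 cube at (1.5, 9.5) is present, so the union is just that shape — boundary = 79.00 mm. So its perimeter = 79.00 mm. Layer 48 (z = 5.76): the cylinder: section is a regular 24-gon, circumradius r=11 (perimeter = 2·24·11.000·sin(180°/24) = 68.92 mm); the cube at (-4, -2) does not reach this height (z outside [6, 21]); the cube at (1.5, 9.5) is absent (z outside [18.5, 29]); Combining (union): only the r=11 cylinder is present, so the union is just that shape — boundary = 68.92 mm. So its perimeter = 68.92 mm. Layer 196 is larger (79.00 vs 68.92 mm).

layer 196 (z = 23.52 mm)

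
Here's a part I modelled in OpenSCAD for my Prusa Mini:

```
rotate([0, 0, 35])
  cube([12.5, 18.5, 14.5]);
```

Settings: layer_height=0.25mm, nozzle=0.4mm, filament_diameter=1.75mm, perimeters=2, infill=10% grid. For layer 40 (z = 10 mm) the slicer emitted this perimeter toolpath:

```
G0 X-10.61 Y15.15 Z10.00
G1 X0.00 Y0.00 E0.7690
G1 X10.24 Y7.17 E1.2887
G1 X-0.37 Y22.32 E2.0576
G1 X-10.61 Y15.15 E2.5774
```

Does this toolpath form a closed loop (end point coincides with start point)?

yes

Start point (G0): (-10.61, 15.15). End point (last G1): the path returns to the start — closed.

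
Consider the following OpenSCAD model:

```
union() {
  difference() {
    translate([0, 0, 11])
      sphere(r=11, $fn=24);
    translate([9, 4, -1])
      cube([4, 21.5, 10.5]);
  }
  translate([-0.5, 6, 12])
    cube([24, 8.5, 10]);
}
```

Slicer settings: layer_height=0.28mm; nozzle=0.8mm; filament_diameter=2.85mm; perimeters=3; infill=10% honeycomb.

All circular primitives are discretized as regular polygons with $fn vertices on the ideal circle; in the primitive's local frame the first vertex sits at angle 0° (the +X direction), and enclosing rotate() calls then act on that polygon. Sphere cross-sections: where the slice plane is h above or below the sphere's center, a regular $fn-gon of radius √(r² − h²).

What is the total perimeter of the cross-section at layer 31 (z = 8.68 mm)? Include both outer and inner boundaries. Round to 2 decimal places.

68.03 mm

At z = 8.68 mm: the sphere: section is a regular 24-gon, circumradius = √(r²−h²) = √(11²−2.32²) = 10.753 (perimeter = 2·24·10.753·sin(180°/24) = 67.37 mm); the cube at (9, 4) (footprint 4×21.5) is included at this height (perimeter 51.00 mm); Subtracting the remaining from the first: starting from the r=11 sphere, the 4×21.5 cube at (9, 4) partially overlaps it — only the 0.89 mm² overlap (of its 86.00 mm²) is removed, clipping the outline — boundary = 68.03 mm; the cube at (-0.5, 6) is not intersected at this z (z outside [12, 22]); Combining (union): only the result so far is present, so the union is just that shape — boundary = 68.03 mm. Overall, the cross-section is a single solid region. Total boundary length (outer) = 68.03 mm.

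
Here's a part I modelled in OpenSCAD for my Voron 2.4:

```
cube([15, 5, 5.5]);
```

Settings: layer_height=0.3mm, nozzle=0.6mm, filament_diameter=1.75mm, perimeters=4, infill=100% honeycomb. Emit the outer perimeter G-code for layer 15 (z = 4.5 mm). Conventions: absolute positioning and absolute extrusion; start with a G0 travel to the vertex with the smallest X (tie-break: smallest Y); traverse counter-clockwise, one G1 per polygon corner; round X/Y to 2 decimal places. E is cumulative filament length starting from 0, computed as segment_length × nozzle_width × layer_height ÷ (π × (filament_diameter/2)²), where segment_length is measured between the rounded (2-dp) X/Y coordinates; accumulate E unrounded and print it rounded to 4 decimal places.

At z = 4.5 mm: the cube (footprint 15×5) is included at this height. The outline is a single polygon with 4 vertices. Extrusion per mm of travel: 0.6 × 0.3 / (π × 0.875²) = 0.074835. Accumulating E over each segment gives final E = 2.9934.

G0 X0.00 Y0.00 Z4.50
G1 X15.00 Y0.00 E1.1225
G1 X15.00 Y5.00 E1.4967
G1 X0.00 Y5.00 E2.6192
G1 X0.00 Y0.00 E2.9934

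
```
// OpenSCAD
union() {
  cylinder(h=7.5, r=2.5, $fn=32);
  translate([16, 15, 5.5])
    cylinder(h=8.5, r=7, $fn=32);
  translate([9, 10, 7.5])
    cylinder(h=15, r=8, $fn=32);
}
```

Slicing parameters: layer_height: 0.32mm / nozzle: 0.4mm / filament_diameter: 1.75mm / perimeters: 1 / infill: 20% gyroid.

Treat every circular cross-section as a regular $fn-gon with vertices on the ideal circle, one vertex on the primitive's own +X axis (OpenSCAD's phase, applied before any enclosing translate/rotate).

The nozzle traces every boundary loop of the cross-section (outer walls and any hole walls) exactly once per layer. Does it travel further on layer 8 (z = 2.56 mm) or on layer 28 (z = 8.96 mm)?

Layer 8 (z = 2.56): the r=2.5 cylinder gives a regular 32-gon of circumradius 2.5 (constant along its height) (perimeter = 2·32·2.500·sin(180°/32) = 15.68 mm); the cylinder at (16, 15) is not intersected at this z (z outside [5.5, 14]); the cylinder at (9, 10) does not reach this height (z outside [7.5, 22.5]); Merging all regions: only the r=2.5 cylinder is present, so the union is just that shape — boundary = 15.68 mm. So its perimeter = 15.68 mm. Layer 28 (z = 8.96): the cylinder is absent (z outside [0, 7.5]); the r=7 cylinder at (16, 15) contributes a regular 32-gon of circumradius 7 (perimeter = 2·32·7.000·sin(180°/32) = 43.91 mm); the cylinder at (9, 10): section is a regular 32-gon, circumradius r=8 (perimeter = 2·32·8.000·sin(180°/32) = 50.18 mm); Taking the union: the regions partially overlap (shared area 54.23 mm²), so the edge portions inside another operand are dropped and the merged outline is re-measured after clipping — boundary = 65.52 mm. So its perimeter = 65.52 mm. Layer 28 is larger (65.52 vs 15.68 mm).

layer 28 (z = 8.96 mm)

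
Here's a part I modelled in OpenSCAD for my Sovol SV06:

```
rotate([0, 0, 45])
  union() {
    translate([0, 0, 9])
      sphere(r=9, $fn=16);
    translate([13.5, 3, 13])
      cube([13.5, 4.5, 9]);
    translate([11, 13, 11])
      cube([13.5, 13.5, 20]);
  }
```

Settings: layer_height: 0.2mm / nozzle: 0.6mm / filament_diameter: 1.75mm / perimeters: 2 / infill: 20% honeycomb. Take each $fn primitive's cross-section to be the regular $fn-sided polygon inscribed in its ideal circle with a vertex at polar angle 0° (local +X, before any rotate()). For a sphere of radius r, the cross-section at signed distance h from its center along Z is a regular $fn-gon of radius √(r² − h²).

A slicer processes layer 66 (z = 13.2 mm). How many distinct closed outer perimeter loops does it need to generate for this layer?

3

At z = 13.2 mm: the r=9 sphere slices to a regular 16-gon of circumradius 7.960 (√(r²−h²) with h=4.2 from center); the 13.5×4.5 cube at (13.5, 3) contributes its full rectangle; the cube at (11, 13) (footprint 13.5×13.5) is included at this height; Merging all regions: the 3 present regions are separate (no shared area or edge), so areas and boundary lengths simply add and each stays a separate island — 3 connected regions; (rotated 45° about Z; rotation is an isometry so areas/perimeters/island counts are preserved). The result has 3 disconnected regions.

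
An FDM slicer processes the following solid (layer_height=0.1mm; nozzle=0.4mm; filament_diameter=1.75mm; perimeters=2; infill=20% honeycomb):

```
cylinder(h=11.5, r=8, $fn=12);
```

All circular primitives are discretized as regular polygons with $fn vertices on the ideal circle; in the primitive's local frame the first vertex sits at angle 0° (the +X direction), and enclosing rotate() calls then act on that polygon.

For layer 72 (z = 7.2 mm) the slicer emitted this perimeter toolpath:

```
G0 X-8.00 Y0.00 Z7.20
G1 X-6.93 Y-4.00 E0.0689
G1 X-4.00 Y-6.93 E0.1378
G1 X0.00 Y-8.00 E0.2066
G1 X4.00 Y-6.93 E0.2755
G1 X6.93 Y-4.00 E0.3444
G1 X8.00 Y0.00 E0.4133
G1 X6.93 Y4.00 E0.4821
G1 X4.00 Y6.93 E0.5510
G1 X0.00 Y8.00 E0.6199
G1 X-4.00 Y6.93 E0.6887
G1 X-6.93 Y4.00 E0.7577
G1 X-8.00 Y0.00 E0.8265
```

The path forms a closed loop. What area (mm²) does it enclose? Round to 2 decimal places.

192.05 mm²

Apply the shoelace formula to the sequence of (X, Y) vertices; enclosed area = 192.05 mm².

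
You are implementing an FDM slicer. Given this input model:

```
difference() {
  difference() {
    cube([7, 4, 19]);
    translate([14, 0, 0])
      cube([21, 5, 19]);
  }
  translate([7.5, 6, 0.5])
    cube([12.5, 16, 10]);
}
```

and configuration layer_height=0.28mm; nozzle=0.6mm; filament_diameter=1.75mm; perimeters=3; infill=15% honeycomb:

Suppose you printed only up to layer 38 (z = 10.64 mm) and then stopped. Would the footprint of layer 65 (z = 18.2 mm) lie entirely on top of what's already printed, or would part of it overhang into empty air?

entirely on top

Compare the two slices. At z = 10.64: the cube (footprint 7×4) is included at this height (area 28.00 mm²); the 21×5 cube at (14, 0) contributes its full rectangle (area 105.00 mm²); Subtracting the remaining from the first: starting from the 7×4 cube (28.00 mm²), the 21×5 cube at (14, 0) misses the remaining region (no effect) — area = 28.00 mm²; the cube at (7.5, 6) does not reach this height (z outside [0.5, 10.5]); After the difference (first − rest): none of the subtracted shapes is present at this height, so that combined region is unchanged — area = 28.00 mm². At z = 18.2: the cube is present — its section is the full 7×4 rectangle (area 28.00 mm²); the cube at (14, 0) is present — its section is the full 21×5 rectangle (area 105.00 mm²); Subtracting the remaining from the first: starting from the 7×4 cube (28.00 mm²), the 21×5 cube at (14, 0) misses the remaining region (no effect) — area = 28.00 mm²; the cube at (7.5, 6) is absent (z outside [0.5, 10.5]); Taking the first minus the rest: none of the subtracted shapes is present at this height, so the result so far is unchanged — area = 28.00 mm². Checking containment: the cross-section at z = 18.2 is a subset of the cross-section at z = 10.64.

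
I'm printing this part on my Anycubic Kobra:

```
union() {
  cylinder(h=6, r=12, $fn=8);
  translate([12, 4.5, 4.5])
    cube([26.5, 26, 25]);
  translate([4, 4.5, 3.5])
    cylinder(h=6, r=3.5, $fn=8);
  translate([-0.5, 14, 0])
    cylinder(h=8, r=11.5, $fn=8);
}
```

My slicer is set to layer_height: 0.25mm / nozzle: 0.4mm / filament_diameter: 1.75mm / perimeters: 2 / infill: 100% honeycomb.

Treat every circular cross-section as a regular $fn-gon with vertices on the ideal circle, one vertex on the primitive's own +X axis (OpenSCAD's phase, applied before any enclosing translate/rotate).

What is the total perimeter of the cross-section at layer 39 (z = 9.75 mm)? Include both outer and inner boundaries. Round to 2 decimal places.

At z = 9.75 mm: the cylinder does not reach this height (z outside [0, 6]); the cube at (12, 4.5) (footprint 26.5×26) is included at this height (perimeter 105.00 mm); the cylinder at (4, 4.5) is absent (z outside [3.5, 9.5]); the cylinder at (-0.5, 14) is not intersected at this z (z outside [0, 8]); Taking the union: only the 26.5×26 cube at (12, 4.5) is present, so the union is just that shape — boundary = 105.00 mm. Overall, the cross-section is a single solid region. Total boundary length (outer) = 105.00 mm.

105.00 mm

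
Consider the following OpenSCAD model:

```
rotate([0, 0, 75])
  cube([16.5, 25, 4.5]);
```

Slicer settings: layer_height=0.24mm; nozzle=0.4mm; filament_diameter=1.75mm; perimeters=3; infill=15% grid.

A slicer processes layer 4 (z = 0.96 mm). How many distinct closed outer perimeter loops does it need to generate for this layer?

1

At z = 0.96 mm: the cube (footprint 16.5×25) is included at this height; (rotated 75° about Z; rotation is an isometry so areas/perimeters/island counts are preserved). The result has 1 disconnected region.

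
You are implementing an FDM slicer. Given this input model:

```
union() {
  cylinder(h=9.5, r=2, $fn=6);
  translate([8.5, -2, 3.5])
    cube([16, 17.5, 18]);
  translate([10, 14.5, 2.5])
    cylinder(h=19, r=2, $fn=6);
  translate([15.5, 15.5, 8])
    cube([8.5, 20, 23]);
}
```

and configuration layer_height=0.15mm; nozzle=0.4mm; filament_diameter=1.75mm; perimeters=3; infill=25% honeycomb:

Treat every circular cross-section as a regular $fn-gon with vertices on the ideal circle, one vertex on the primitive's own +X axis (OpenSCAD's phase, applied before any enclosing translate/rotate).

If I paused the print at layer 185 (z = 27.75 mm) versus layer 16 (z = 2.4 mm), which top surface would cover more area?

layer 185 (z = 27.75 mm)

Layer 185 (z = 27.75): the cylinder is not intersected at this z (z outside [0, 9.5]); the cube at (8.5, -2) does not reach this height (z outside [3.5, 21.5]); the cylinder at (10, 14.5) does not reach this height (z outside [2.5, 21.5]); the cube at (15.5, 15.5) is present — its section is the full 8.5×20 rectangle (area 170.00 mm²); Taking the union: only the 8.5×20 cube at (15.5, 15.5) is present, so the union is just that shape — area = 170.00 mm². So its area = 170.00 mm². Layer 16 (z = 2.4): the r=2 cylinder gives a regular 6-gon of circumradius 2 (constant along its height) (area = (6/2)·2.000²·sin(360°/6) = 10.39 mm²); the cube at (8.5, -2) is absent (z outside [3.5, 21.5]); the cylinder at (10, 14.5) is not intersected at this z (z outside [2.5, 21.5]); the cube at (15.5, 15.5) is not intersected at this z (z outside [8, 31]); Combining (union): only the r=2 cylinder is present, so the union is just that shape — area = 10.39 mm². So its area = 10.39 mm². Layer 185 is larger (170.00 vs 10.39 mm²).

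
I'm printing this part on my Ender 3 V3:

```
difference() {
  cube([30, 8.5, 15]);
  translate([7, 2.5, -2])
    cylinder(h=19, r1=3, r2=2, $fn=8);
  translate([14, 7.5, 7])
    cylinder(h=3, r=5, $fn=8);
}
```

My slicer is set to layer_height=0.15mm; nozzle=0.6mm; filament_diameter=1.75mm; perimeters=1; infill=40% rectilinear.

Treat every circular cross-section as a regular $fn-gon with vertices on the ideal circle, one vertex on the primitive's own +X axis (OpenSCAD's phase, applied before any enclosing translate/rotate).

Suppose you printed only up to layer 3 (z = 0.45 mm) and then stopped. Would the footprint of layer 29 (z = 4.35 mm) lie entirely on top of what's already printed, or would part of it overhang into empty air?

Compare the two slices. At z = 0.45: the cube is present — its section is the full 30×8.5 rectangle (area 255.00 mm²); the cone at (7, 2.5) contributes a regular 8-gon of circumradius 2.871 (interpolated between r1=3 and r2=2 at t=0.129) (area = (8/2)·2.871²·sin(360°/8) = 23.31 mm²); the cylinder at (14, 7.5) does not reach this height (z outside [7, 10]); Taking the first minus the rest: starting from the 30×8.5 cube (255.00 mm²), the cone at (7, 2.5) partially overlaps it — only the 22.98 mm² overlap (of its 23.31 mm²) is removed, clipping the outline — area = 232.02 mm². At z = 4.35: the 30×8.5 cube contributes its full rectangle (area 255.00 mm²); the cone at (7, 2.5): at t=0.334 of its height the radius interpolates to r₁+(r₂−r₁)t = 2.666, giving a regular 8-gon of that circumradius (area = (8/2)·2.666²·sin(360°/8) = 20.10 mm²); the cylinder at (14, 7.5) is absent (z outside [7, 10]); Taking the first minus the rest: starting from the 30×8.5 cube (255.00 mm²), the cone at (7, 2.5) partially overlaps it — only the 20.03 mm² overlap (of its 20.10 mm²) is removed, clipping the outline — area = 234.97 mm². Checking containment: at z = 4.35 the cross-section extends beyond the z = 0.45 cross-section by about 2.95 mm².

part overhangs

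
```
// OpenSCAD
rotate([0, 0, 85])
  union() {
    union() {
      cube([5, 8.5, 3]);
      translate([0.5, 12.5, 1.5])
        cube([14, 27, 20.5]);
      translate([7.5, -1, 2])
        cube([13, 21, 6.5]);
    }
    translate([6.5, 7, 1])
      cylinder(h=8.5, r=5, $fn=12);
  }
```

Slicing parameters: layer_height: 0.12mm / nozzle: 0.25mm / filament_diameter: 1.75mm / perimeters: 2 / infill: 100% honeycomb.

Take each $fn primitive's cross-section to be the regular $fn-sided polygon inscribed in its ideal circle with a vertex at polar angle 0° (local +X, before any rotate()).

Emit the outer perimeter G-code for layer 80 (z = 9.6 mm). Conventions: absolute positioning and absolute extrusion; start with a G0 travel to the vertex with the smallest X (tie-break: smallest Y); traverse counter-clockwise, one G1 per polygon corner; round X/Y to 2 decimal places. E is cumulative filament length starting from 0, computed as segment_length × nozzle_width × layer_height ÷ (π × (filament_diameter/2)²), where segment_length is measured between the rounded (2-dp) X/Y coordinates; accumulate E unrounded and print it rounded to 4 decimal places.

G0 X-39.31 Y3.94 Z9.60
G1 X-12.41 Y1.59 E0.3368
G1 X-11.19 Y15.53 E0.5113
G1 X-38.09 Y17.89 E0.8481
G1 X-39.31 Y3.94 E1.0228

At z = 9.6 mm: the cube is absent (z outside [0, 3]); the cube at (0.5, 12.5) is present — its section is the full 14×27 rectangle; the cube at (7.5, -1) is absent (z outside [2, 8.5]); Taking the union: only the 14×27 cube at (0.5, 12.5) is present, so the union is just that shape — 1 connected region; the cylinder at (6.5, 7) is not intersected at this z (z outside [1, 9.5]); Taking the union: only the result so far is present, so the union is just that shape — 1 connected region; (whole slice rotated 85° about Z — lengths, areas and connectivity unchanged). The outline is a single polygon with 4 vertices. Extrusion per mm of travel: 0.25 × 0.12 / (π × 0.875²) = 0.012473. Accumulating E over each segment gives final E = 1.0228.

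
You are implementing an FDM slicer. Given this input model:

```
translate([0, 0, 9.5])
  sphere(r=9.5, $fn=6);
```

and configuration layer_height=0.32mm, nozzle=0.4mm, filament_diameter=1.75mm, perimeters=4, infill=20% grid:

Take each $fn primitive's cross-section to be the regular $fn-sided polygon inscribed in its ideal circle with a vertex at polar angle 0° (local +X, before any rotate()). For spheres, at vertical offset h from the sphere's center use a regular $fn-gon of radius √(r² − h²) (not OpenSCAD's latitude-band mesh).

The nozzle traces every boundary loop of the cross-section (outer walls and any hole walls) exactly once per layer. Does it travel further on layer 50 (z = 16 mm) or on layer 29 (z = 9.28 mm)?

Layer 50 (z = 16): the r=9.5 sphere slices to a regular 6-gon of circumradius 6.928 (√(r²−h²) with h=6.5 from center) (perimeter = 2·6·6.928·sin(180°/6) = 41.57 mm). So its perimeter = 41.57 mm. Layer 29 (z = 9.28): the r=9.5 sphere contributes a regular 6-gon of circumradius √(9.5²−0.22²) = 9.497 (perimeter = 2·6·9.497·sin(180°/6) = 56.98 mm). So its perimeter = 56.98 mm. Layer 29 is larger (56.98 vs 41.57 mm).

layer 29 (z = 9.28 mm)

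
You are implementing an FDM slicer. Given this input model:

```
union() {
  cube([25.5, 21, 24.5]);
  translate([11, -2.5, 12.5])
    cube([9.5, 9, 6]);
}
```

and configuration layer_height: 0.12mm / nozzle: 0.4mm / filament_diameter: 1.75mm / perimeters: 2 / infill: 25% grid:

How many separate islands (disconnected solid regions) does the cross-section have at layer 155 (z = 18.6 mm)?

At z = 18.6 mm: the cube (footprint 25.5×21) is included at this height; the cube at (11, -2.5) does not reach this height (z outside [12.5, 18.5]); Taking the union: only the 25.5×21 cube is present, so the union is just that shape — 1 connected region. Overall, the cross-section is a single solid region. Island count = 1.

1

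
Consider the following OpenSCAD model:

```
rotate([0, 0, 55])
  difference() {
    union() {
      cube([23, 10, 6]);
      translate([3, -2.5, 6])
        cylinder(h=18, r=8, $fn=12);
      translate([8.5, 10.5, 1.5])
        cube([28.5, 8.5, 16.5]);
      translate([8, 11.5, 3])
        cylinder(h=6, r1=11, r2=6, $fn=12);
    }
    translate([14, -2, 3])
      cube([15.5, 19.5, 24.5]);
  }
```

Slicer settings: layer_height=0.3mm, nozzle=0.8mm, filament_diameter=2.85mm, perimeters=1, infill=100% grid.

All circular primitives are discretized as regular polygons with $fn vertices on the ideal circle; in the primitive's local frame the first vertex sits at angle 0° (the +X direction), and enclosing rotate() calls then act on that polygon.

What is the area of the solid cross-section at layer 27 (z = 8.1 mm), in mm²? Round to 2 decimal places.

425.06 mm²

At z = 8.1 mm: the cube does not reach this height (z outside [0, 6]); the cylinder at (3, -2.5): section is a regular 12-gon, circumradius r=8 (area = (12/2)·8.000²·sin(360°/12) = 192.00 mm²); the cube at (8.5, 10.5) (footprint 28.5×8.5) is included at this height (area 242.25 mm²); the cone at (8, 11.5) (r1=11→r2=6) has section circumradius 6.750 here — a regular 12-gon (area = (12/2)·6.750²·sin(360°/12) = 136.69 mm²); Merging all regions: the regions partially overlap — summed areas 570.94 mm² minus the doubly-counted overlap 36.95 mm² gives 533.99 mm² — area = 533.99 mm²; the cube at (14, -2) (footprint 15.5×19.5) is included at this height (area 302.25 mm²); Taking the first minus the rest: starting from that combined region (533.99 mm²), the 15.5×19.5 cube at (14, -2) partially overlaps it — only the 108.93 mm² overlap (of its 302.25 mm²) is removed, clipping the outline — area = 425.06 mm²; (rotated 55° about Z; rotation is an isometry so areas/perimeters/island counts are preserved). Overall, the cross-section has 2 separate islands. Net area = 425.06 mm².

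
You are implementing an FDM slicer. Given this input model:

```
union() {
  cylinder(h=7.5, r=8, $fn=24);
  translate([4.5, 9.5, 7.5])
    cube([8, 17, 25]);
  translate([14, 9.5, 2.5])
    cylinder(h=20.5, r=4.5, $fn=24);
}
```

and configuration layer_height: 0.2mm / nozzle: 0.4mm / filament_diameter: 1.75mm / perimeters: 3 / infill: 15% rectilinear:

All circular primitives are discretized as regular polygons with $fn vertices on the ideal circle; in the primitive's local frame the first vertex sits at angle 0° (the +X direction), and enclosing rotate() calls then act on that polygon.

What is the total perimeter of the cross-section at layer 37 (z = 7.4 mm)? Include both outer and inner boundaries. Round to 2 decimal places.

At z = 7.4 mm: the r=8 cylinder gives a regular 24-gon of circumradius 8 (constant along its height) (perimeter = 2·24·8.000·sin(180°/24) = 50.12 mm); the cube at (4.5, 9.5) does not reach this height (z outside [7.5, 32.5]); the cylinder at (14, 9.5): section is a regular 24-gon, circumradius r=4.5 (perimeter = 2·24·4.500·sin(180°/24) = 28.19 mm); Taking the union: the 2 present regions are separate (no shared area or edge), so areas and boundary lengths simply add and each stays a separate island — boundary = 78.32 mm. Overall, the cross-section has 2 separate islands. Total boundary length (outer) = 78.32 mm.

78.32 mm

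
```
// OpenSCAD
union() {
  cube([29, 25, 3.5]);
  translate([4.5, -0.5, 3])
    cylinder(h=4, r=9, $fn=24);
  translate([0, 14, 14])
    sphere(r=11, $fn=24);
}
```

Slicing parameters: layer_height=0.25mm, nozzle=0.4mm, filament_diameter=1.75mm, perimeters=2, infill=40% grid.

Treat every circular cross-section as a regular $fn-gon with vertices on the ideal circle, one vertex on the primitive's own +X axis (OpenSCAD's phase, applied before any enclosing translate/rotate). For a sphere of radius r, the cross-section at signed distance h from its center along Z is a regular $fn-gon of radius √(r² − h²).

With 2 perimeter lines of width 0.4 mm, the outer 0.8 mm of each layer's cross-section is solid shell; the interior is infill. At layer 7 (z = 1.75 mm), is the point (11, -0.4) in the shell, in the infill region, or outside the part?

outside

At z = 1.75 mm: the cube is present — its section is the full 29×25 rectangle; the cylinder at (4.5, -0.5) is absent (z outside [3, 7]); the sphere at (0, 14) does not reach this height (|z−center|=12.250 > r=11); Taking the union: only the 29×25 cube is present, so the union is just that shape — 1 connected region. Overall, the cross-section is a single solid region. The nearest boundary edge runs (0.00, 0.00)→(29.00, 0.00); distance from the point to it = 0.40 mm. The point is not inside any of the regions above, so it lies outside the cross-section (0.40 mm from the nearest boundary).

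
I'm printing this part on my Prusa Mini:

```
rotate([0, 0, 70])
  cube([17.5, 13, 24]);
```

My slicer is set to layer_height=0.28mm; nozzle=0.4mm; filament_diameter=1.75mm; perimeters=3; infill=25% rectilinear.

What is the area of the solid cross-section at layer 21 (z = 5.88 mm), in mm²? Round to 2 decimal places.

227.50 mm²

At z = 5.88 mm: the cube (footprint 17.5×13) is included at this height (area 227.50 mm²); (rotated 70° about Z; rotation is an isometry so areas/perimeters/island counts are preserved). Overall, the cross-section is a single solid region. Net area = 227.50 mm².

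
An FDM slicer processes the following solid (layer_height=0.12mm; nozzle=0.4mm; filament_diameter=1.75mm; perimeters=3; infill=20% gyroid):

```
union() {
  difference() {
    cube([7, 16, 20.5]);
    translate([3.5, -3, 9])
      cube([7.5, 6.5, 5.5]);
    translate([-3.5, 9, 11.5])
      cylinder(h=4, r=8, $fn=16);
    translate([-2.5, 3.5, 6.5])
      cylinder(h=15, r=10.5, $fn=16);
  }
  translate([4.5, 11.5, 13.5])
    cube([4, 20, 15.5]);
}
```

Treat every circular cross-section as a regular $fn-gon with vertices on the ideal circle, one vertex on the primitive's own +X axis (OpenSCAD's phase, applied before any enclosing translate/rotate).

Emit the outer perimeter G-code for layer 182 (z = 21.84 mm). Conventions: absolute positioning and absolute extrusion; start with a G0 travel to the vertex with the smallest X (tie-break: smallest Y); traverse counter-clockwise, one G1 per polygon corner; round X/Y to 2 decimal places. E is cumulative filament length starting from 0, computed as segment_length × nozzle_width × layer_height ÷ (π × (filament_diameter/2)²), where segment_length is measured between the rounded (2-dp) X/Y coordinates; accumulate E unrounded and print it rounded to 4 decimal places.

G0 X4.50 Y11.50 Z21.84
G1 X8.50 Y11.50 E0.0798
G1 X8.50 Y31.50 E0.4789
G1 X4.50 Y31.50 E0.5588
G1 X4.50 Y11.50 E0.9579

At z = 21.84 mm: the cube is not intersected at this z (z outside [0, 20.5]); the cube at (3.5, -3) does not reach this height (z outside [9, 14.5]); the cylinder at (-3.5, 9) is absent (z outside [11.5, 15.5]); the cylinder at (-2.5, 3.5) is not intersected at this z (z outside [6.5, 21.5]); Taking the first minus the rest: the first operand is absent here, so nothing remains; the 4×20 cube at (4.5, 11.5) contributes its full rectangle; Taking the union: only the 4×20 cube at (4.5, 11.5) is present, so the union is just that shape — 1 connected region. The outline is a single polygon with 4 vertices. Extrusion per mm of travel: 0.4 × 0.12 / (π × 0.875²) = 0.019956. Accumulating E over each segment gives final E = 0.9579.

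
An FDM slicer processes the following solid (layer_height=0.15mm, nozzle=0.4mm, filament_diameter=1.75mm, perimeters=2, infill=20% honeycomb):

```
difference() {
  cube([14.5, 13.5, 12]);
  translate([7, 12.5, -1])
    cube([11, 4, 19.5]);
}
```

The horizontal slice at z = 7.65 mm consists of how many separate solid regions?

At z = 7.65 mm: the cube (footprint 14.5×13.5) is included at this height; the 11×4 cube at (7, 12.5) contributes its full rectangle; Subtracting the remaining from the first: starting from the 14.5×13.5 cube, the 11×4 cube at (7, 12.5) partially overlaps it — only the 7.50 mm² overlap (of its 44.00 mm²) is removed, clipping the outline — 1 connected region. The result has 1 disconnected region.

1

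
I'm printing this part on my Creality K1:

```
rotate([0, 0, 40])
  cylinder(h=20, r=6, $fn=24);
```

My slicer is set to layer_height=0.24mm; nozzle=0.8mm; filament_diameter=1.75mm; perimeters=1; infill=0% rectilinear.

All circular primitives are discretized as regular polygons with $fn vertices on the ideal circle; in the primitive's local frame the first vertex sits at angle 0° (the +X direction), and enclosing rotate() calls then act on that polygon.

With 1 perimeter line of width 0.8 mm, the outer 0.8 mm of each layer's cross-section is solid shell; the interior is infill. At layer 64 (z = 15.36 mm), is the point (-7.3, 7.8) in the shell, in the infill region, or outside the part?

outside

At z = 15.36 mm: the cylinder: section is a regular 24-gon, circumradius r=6; (whole slice rotated 40° about Z — lengths, areas and connectivity unchanged). Overall, the cross-section is a single solid region. Undo the 40° rotation: the query point maps to (-0.578, 10.667) in the un-rotated model frame. The nearest boundary edge runs (1.55, 5.80)→(0.00, 6.00); distance from the point to it = 4.70 mm. The point is not inside any of the regions above, so it lies outside the cross-section (4.70 mm from the nearest boundary).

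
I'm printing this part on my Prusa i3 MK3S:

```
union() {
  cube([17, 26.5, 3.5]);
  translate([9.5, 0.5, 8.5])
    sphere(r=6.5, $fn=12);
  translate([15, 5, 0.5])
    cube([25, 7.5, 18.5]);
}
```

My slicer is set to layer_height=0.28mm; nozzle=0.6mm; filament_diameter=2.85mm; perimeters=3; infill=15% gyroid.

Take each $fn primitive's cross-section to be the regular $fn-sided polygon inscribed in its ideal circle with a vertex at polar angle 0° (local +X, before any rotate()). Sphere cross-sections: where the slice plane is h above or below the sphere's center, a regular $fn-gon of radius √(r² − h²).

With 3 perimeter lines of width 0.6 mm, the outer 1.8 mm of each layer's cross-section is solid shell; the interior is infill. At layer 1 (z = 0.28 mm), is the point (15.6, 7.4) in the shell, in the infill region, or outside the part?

At z = 0.28 mm: the cube (footprint 17×26.5) is included at this height; the sphere at (9.5, 0.5) is absent (|z−center|=8.220 > r=6.5); the cube at (15, 5) does not reach this height (z outside [0.5, 19]); Merging all regions: only the 17×26.5 cube is present, so the union is just that shape — 1 connected region. Overall, the cross-section is a single solid region. The nearest boundary edge runs (17.00, 0.00)→(17.00, 26.50); distance from the point to it = 1.40 mm. The point is inside the cross-section, 1.40 mm from the nearest boundary — within the 1.8 mm shell band (3 × 0.6).

shell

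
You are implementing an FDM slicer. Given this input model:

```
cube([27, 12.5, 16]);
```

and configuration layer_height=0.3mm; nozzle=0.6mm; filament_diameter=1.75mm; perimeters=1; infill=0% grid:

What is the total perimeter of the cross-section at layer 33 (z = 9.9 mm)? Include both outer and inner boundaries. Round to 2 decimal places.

79.00 mm

At z = 9.9 mm: the cube (footprint 27×12.5) is included at this height (perimeter 79.00 mm). Overall, the cross-section is a single solid region. Total boundary length (outer) = 79.00 mm.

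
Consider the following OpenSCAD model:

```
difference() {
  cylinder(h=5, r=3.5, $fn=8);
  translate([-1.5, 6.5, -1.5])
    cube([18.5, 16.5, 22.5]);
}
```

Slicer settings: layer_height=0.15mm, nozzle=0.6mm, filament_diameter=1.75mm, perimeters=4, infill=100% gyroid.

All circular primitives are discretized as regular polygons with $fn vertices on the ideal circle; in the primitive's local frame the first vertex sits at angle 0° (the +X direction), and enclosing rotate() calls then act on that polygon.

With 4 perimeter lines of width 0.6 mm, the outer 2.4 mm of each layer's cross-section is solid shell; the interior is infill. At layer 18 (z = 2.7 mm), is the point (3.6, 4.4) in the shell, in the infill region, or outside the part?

outside

At z = 2.7 mm: the r=3.5 cylinder contributes a regular 8-gon of circumradius 3.5; the cube at (-1.5, 6.5) (footprint 18.5×16.5) is included at this height; Subtracting the remaining from the first: starting from the r=3.5 cylinder, the 18.5×16.5 cube at (-1.5, 6.5) misses the remaining region (no effect) — 1 connected region. Overall, the cross-section is a single solid region. The nearest boundary edge runs (0.00, 3.50)→(2.47, 2.47); distance from the point to it = 2.23 mm. The point is not inside any of the regions above, so it lies outside the cross-section (2.23 mm from the nearest boundary).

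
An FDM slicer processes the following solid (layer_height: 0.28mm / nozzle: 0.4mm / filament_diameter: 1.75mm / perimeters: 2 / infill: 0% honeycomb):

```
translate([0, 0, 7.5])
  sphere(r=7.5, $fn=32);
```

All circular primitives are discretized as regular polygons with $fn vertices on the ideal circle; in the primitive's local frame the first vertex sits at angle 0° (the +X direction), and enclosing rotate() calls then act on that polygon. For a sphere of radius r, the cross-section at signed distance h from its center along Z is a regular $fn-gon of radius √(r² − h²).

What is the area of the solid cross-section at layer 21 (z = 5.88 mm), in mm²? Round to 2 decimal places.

167.39 mm²

At z = 5.88 mm: the sphere: section is a regular 32-gon, circumradius = √(r²−h²) = √(7.5²−1.62²) = 7.323 (area = (32/2)·7.323²·sin(360°/32) = 167.39 mm²). Overall, the cross-section is a single solid region. Net area = 167.39 mm².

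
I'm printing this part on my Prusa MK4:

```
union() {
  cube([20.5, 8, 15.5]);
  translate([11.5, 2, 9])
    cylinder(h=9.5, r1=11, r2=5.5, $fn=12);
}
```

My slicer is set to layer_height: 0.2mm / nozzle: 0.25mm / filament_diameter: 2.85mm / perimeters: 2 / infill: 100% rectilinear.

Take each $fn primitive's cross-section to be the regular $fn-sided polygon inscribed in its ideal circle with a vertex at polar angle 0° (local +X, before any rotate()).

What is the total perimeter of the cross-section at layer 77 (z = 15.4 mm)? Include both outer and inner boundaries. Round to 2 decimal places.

62.52 mm

At z = 15.4 mm: the 20.5×8 cube contributes its full rectangle (perimeter 57.00 mm); the cone at (11.5, 2) contributes a regular 12-gon of circumradius 7.295 (interpolated between r1=11 and r2=5.5 at t=0.674) (perimeter = 2·12·7.295·sin(180°/12) = 45.31 mm); Merging all regions: the regions partially overlap (shared area 101.95 mm²), so the edge portions inside another operand are dropped and the merged outline is re-measured after clipping — boundary = 62.52 mm. Overall, the cross-section is a single solid region. Total boundary length (outer) = 62.52 mm.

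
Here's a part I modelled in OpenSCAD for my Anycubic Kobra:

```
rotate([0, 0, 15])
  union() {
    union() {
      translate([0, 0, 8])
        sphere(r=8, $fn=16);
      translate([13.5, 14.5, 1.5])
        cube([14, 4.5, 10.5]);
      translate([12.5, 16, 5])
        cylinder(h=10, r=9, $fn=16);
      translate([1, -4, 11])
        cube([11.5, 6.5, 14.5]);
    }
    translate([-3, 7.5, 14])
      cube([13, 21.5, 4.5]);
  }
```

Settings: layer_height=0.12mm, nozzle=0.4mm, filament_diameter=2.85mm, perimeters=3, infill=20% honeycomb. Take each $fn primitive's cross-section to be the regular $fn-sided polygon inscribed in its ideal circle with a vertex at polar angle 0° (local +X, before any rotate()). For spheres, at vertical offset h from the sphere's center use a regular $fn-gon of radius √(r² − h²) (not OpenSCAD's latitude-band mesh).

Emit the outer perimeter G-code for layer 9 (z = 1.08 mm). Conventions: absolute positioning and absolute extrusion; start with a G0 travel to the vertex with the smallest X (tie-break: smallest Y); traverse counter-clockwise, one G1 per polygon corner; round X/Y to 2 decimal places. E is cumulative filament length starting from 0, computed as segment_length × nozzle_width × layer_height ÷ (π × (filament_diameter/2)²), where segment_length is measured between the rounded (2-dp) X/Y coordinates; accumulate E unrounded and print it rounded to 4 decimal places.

At z = 1.08 mm: the r=8 sphere contributes a regular 16-gon of circumradius √(8²−6.92²) = 4.014; the cube at (13.5, 14.5) is not intersected at this z (z outside [1.5, 12]); the cylinder at (12.5, 16) is absent (z outside [5, 15]); the cube at (1, -4) is not intersected at this z (z outside [11, 25.5]); Taking the union: only the r=8 sphere is present, so the union is just that shape — 1 connected region; the cube at (-3, 7.5) is absent (z outside [14, 18.5]); Combining (union): only that combined region is present, so the union is just that shape — 1 connected region; (rotated 15° about Z; rotation is an isometry so areas/perimeters/island counts are preserved). The outline is a single polygon with 16 vertices. Extrusion per mm of travel: 0.4 × 0.12 / (π × 1.425²) = 0.007524. Accumulating E over each segment gives final E = 0.1886.

G0 X-3.98 Y0.52 Z1.08
G1 X-3.88 Y-1.04 E0.0118
G1 X-3.18 Y-2.44 E0.0235
G1 X-2.01 Y-3.48 E0.0353
G1 X-0.52 Y-3.98 E0.0471
G1 X1.04 Y-3.88 E0.0589
G1 X2.44 Y-3.18 E0.0707
G1 X3.48 Y-2.01 E0.0825
G1 X3.98 Y-0.52 E0.0943
G1 X3.88 Y1.04 E0.1060
G1 X3.18 Y2.44 E0.1178
G1 X2.01 Y3.48 E0.1296
G1 X0.52 Y3.98 E0.1414
G1 X-1.04 Y3.88 E0.1532
G1 X-2.44 Y3.18 E0.1650
G1 X-3.48 Y2.01 E0.1767
G1 X-3.98 Y0.52 E0.1886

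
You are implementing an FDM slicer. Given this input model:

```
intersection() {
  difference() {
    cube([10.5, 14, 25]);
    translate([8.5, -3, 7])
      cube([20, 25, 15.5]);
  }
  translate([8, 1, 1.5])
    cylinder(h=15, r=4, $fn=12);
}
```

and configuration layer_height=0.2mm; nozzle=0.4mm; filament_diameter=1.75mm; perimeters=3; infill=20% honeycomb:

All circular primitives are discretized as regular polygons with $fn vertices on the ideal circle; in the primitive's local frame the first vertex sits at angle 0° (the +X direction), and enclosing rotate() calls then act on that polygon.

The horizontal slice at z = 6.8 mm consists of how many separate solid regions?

1

At z = 6.8 mm: the cube is present — its section is the full 10.5×14 rectangle; the cube at (8.5, -3) is not intersected at this z (z outside [7, 22.5]); Taking the first minus the rest: none of the subtracted shapes is present at this height, so the 10.5×14 cube is unchanged — 1 connected region; the r=4 cylinder at (8, 1) gives a regular 12-gon of circumradius 4 (constant along its height); Taking the intersection: the r=4 cylinder at (8, 1) partially overlaps that combined region; clipping to the common part keeps 27.44 mm² — 1 connected region. The result has 1 disconnected region.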